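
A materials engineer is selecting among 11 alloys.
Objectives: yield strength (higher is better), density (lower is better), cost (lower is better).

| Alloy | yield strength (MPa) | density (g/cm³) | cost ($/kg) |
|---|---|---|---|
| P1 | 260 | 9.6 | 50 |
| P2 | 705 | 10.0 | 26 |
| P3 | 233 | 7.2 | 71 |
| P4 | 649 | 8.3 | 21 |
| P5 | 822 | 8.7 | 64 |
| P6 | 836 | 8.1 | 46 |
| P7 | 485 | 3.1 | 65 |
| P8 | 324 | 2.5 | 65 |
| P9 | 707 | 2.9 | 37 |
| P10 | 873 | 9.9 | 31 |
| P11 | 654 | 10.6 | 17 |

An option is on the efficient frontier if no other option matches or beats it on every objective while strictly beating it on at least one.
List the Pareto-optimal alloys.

P2, P4, P6, P8, P9, P10, P11

P1: dominated by P4 (yield strength 649≥260, density 8.3≤9.6, cost 21≤50).
P2: not dominated.
P3: dominated by P7 (yield strength 485≥233, density 3.1≤7.2, cost 65≤71).
P4: not dominated.
P5: dominated by P6 (yield strength 836≥822, density 8.1≤8.7, cost 46≤64).
P6: not dominated.
P7: dominated by P9 (yield strength 707≥485, density 2.9≤3.1, cost 37≤65).
P8: not dominated (best density).
P9: not dominated.
P10: not dominated (best yield strength).
P11: not dominated (best cost).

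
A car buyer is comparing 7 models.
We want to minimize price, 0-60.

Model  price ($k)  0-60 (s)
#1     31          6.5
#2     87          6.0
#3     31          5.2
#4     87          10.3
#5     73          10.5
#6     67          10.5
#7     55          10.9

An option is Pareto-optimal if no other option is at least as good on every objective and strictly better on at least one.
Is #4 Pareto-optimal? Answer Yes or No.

#1 vs #4: price 31≤87, 0-60 6.5≤10.3 — #1 is at least as good on every objective and strictly better on at least one, so #1 dominates #4.

No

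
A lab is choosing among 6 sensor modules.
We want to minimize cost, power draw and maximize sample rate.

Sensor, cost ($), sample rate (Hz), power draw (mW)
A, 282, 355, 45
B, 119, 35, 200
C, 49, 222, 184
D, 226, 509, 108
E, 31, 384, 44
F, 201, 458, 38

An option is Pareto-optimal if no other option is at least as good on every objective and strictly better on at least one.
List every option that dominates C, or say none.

E: cost 31≤49, sample rate 384≥222, power draw 44≤184 — dominates C.
Others (A, B, D, F) are each worse than C on at least one objective.

E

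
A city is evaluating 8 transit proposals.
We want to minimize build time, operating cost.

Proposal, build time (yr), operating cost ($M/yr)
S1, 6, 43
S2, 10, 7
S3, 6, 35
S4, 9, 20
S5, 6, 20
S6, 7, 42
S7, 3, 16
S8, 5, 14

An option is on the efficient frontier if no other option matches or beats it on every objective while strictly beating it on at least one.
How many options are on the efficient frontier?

3

S1: dominated by S3 (build time 6≤6, operating cost 35≤43).
S2: not dominated (best operating cost).
S3: dominated by S5 (build time 6≤6, operating cost 20≤35).
S4: dominated by S5 (build time 6≤9, operating cost 20≤20).
S5: dominated by S7 (build time 3≤6, operating cost 16≤20).
S6: dominated by S3 (build time 6≤7, operating cost 35≤42).
S7: not dominated (best build time).
S8: not dominated.
Pareto-optimal: S2, S7, S8 → 3.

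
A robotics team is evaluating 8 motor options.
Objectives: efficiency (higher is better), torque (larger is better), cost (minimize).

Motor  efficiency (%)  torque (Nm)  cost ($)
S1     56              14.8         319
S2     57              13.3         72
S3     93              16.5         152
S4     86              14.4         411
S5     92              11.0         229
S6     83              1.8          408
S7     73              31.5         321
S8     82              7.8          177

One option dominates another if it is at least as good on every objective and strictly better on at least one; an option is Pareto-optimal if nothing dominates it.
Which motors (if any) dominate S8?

S3

S3: efficiency 93≥82, torque 16.5≥7.8, cost 152≤177 — dominates S8.
Others (S1, S2, S4, S5, S6, S7) are each worse than S8 on at least one objective.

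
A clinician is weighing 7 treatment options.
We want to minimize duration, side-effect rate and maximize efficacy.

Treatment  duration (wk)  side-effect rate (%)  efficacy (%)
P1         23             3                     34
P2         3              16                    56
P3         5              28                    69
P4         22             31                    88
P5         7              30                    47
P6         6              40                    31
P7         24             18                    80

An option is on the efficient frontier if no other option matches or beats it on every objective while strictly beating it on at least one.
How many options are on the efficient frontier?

P1: not dominated (best side-effect rate).
P2: not dominated (best duration).
P3: not dominated.
P4: not dominated (best efficacy).
P5: dominated by P2 (duration 3≤7, side-effect rate 16≤30, efficacy 56≥47).
P6: dominated by P2 (duration 3≤6, side-effect rate 16≤40, efficacy 56≥31).
P7: not dominated.
Pareto-optimal: P1, P2, P3, P4, P7 → 5.

5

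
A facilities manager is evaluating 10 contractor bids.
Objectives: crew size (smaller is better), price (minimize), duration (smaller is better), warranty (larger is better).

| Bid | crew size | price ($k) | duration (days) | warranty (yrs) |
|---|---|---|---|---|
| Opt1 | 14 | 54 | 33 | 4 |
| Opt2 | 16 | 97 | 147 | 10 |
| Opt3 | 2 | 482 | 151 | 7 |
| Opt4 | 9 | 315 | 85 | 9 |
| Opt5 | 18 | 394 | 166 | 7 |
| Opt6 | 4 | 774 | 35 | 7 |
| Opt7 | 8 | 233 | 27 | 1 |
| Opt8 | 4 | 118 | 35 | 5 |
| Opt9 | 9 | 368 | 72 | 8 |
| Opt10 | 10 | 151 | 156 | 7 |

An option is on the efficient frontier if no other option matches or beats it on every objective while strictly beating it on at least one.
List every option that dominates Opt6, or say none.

Opt1: worse on crew size (14 vs 4).
Opt2: worse on crew size (16 vs 4).
Opt3: worse on duration (151 vs 35).
Opt4: worse on crew size (9 vs 4).
Opt5: worse on crew size (18 vs 4).
Opt7: worse on crew size (8 vs 4).
Opt8: worse on warranty (5 vs 7).
Opt9: worse on crew size (9 vs 4).
Opt10: worse on crew size (10 vs 4).
No option dominates Opt6.

none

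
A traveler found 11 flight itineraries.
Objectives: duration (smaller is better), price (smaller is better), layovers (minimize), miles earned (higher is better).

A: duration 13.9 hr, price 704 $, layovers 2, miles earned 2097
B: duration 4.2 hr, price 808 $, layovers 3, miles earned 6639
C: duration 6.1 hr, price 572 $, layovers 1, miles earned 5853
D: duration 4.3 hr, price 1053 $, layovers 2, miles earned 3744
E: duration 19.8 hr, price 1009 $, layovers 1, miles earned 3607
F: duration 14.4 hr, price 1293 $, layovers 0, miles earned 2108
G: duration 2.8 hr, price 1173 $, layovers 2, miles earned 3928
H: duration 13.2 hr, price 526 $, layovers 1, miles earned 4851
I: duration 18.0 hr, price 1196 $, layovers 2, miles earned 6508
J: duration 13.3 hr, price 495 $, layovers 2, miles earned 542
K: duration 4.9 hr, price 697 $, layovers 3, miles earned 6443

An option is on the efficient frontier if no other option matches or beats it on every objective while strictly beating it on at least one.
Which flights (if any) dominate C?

A: worse on duration (13.9 vs 6.1).
B: worse on price (808 vs 572).
D: worse on price (1053 vs 572).
E: worse on duration (19.8 vs 6.1).
F: worse on duration (14.4 vs 6.1).
G: worse on price (1173 vs 572).
H: worse on duration (13.2 vs 6.1).
I: worse on duration (18.0 vs 6.1).
J: worse on duration (13.3 vs 6.1).
K: worse on price (697 vs 572).
No option dominates C.

none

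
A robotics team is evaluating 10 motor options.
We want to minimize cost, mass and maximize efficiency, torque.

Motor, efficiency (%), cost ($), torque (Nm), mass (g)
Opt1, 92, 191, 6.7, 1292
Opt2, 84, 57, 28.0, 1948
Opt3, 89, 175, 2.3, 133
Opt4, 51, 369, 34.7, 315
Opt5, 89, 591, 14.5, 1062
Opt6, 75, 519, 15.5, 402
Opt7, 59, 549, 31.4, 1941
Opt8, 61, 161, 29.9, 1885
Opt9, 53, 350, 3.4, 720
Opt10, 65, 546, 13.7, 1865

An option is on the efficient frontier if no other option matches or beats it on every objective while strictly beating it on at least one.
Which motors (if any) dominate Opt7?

none

Opt1: worse on torque (6.7 vs 31.4).
Opt2: worse on torque (28.0 vs 31.4).
Opt3: worse on torque (2.3 vs 31.4).
Opt4: worse on efficiency (51 vs 59).
Opt5: worse on cost (591 vs 549).
Opt6: worse on torque (15.5 vs 31.4).
Opt8: worse on torque (29.9 vs 31.4).
Opt9: worse on efficiency (53 vs 59).
Opt10: worse on torque (13.7 vs 31.4).
No option dominates Opt7.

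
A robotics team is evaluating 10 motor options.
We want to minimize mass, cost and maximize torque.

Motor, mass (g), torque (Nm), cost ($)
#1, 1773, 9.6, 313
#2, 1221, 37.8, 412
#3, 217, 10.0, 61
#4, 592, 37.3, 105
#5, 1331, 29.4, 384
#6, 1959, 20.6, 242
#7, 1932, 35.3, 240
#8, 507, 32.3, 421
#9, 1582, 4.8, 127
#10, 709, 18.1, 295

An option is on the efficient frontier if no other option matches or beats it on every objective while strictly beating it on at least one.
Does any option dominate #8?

#1: worse on mass (1773 vs 507).
#2: worse on mass (1221 vs 507).
#3: worse on torque (10.0 vs 32.3).
#4: worse on mass (592 vs 507).
#5: worse on mass (1331 vs 507).
#6: worse on mass (1959 vs 507).
#7: worse on mass (1932 vs 507).
#9: worse on mass (1582 vs 507).
#10: worse on mass (709 vs 507).
No option is at least as good as #8 on every objective and strictly better on one.

No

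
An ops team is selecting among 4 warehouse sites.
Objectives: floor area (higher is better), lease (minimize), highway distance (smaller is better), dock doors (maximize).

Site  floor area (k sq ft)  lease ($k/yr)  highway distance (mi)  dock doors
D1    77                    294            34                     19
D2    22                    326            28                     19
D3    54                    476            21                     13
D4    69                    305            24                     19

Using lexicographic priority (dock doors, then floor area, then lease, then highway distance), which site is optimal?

First maximize dock doors: best is 19, kept {D1, D2, D4}.
Then maximize floor area: best is 77, kept {D1}.

D1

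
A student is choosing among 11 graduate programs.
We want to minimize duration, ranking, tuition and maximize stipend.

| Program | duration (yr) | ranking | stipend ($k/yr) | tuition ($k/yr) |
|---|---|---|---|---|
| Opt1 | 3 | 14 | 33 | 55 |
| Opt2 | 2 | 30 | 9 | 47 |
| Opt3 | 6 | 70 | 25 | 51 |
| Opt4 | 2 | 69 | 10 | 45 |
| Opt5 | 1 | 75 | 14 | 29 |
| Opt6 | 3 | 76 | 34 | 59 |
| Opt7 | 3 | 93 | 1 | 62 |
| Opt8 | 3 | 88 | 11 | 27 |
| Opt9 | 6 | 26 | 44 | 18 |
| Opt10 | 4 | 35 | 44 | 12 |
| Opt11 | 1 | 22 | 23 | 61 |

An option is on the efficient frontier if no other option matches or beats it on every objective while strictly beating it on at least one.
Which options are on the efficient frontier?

Opt1: not dominated (best ranking).
Opt2: not dominated.
Opt3: dominated by Opt9 (duration 6≤6, ranking 26≤70, stipend 44≥25, tuition 18≤51).
Opt4: not dominated.
Opt5: not dominated.
Opt6: not dominated.
Opt7: dominated by Opt1 (duration 3≤3, ranking 14≤93, stipend 33≥1, tuition 55≤62).
Opt8: not dominated.
Opt9: not dominated.
Opt10: not dominated (best tuition).
Opt11: not dominated.

Opt1, Opt2, Opt4, Opt5, Opt6, Opt8, Opt9, Opt10, Opt11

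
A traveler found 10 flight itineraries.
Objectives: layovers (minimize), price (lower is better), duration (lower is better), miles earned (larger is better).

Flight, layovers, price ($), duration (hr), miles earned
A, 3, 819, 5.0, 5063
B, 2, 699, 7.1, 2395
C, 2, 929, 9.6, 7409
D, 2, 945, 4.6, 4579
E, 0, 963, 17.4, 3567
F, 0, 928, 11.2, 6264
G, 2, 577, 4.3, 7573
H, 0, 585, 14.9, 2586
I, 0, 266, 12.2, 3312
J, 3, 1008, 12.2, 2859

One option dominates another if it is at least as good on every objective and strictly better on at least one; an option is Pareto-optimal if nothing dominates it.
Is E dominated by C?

C vs E: C is worse on layovers (2 vs 0), so it does not dominate E.

No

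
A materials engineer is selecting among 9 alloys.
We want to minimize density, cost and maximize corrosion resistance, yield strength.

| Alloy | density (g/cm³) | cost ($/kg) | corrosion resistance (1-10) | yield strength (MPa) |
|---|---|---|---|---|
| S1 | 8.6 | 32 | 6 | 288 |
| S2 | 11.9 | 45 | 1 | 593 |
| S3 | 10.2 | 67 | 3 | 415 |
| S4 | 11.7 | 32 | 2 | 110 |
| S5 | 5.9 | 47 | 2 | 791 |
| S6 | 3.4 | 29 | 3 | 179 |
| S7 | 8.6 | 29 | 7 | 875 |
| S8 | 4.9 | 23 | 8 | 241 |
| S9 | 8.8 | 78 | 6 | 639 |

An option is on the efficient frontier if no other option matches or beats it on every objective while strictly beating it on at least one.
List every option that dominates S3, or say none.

S7: density 8.6≤10.2, cost 29≤67, corrosion resistance 7≥3, yield strength 875≥415 — dominates S3.
Others (S1, S2, S4, S5, S6, S8, S9) are each worse than S3 on at least one objective.

S7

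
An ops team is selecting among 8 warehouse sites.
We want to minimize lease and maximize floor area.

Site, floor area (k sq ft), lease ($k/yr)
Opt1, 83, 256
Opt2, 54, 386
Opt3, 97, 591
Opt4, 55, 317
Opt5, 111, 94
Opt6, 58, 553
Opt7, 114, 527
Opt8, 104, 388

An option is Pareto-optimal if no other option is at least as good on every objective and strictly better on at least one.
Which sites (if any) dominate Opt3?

Opt5: floor area 111≥97, lease 94≤591 — dominates Opt3.
Opt7: floor area 114≥97, lease 527≤591 — dominates Opt3.
Opt8: floor area 104≥97, lease 388≤591 — dominates Opt3.
Others (Opt1, Opt2, Opt4, Opt6) are each worse than Opt3 on at least one objective.

Opt5, Opt7, Opt8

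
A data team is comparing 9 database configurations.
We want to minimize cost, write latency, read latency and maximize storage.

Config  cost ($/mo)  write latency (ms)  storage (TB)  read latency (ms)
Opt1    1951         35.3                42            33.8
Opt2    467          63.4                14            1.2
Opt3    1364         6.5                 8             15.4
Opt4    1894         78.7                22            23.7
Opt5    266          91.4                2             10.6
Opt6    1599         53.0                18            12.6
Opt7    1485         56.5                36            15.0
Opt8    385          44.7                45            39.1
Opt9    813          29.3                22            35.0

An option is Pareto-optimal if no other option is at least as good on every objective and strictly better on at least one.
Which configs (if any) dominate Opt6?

Opt1: worse on cost (1951 vs 1599).
Opt2: worse on write latency (63.4 vs 53.0).
Opt3: worse on storage (8 vs 18).
Opt4: worse on cost (1894 vs 1599).
Opt5: worse on write latency (91.4 vs 53.0).
Opt7: worse on write latency (56.5 vs 53.0).
Opt8: worse on read latency (39.1 vs 12.6).
Opt9: worse on read latency (35.0 vs 12.6).
No option dominates Opt6.

none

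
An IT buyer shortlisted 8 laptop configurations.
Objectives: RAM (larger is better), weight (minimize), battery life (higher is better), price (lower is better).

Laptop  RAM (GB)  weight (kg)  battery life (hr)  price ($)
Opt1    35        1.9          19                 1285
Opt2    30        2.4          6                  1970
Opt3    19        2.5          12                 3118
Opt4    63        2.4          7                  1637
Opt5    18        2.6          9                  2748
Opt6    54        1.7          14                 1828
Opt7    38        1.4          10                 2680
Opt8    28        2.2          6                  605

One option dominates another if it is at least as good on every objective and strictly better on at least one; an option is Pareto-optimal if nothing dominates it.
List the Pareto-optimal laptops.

Opt1, Opt4, Opt6, Opt7, Opt8

Opt1: not dominated (best battery life).
Opt2: dominated by Opt1 (RAM 35≥30, weight 1.9≤2.4, battery life 19≥6, price 1285≤1970).
Opt3: dominated by Opt1 (RAM 35≥19, weight 1.9≤2.5, battery life 19≥12, price 1285≤3118).
Opt4: not dominated (best RAM).
Opt5: dominated by Opt1 (RAM 35≥18, weight 1.9≤2.6, battery life 19≥9, price 1285≤2748).
Opt6: not dominated.
Opt7: not dominated (best weight).
Opt8: not dominated (best price).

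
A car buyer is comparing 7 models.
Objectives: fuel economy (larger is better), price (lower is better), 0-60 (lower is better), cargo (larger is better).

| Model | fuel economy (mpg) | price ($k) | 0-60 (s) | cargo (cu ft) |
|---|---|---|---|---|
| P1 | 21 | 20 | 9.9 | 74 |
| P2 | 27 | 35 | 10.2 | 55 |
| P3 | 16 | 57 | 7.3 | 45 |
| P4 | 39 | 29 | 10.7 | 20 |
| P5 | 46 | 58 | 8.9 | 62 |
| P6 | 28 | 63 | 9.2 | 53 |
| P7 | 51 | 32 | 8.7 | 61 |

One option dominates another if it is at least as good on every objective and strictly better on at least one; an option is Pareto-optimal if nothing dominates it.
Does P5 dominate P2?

P5 vs P2: P5 is worse on price (58 vs 35), so it does not dominate P2.

No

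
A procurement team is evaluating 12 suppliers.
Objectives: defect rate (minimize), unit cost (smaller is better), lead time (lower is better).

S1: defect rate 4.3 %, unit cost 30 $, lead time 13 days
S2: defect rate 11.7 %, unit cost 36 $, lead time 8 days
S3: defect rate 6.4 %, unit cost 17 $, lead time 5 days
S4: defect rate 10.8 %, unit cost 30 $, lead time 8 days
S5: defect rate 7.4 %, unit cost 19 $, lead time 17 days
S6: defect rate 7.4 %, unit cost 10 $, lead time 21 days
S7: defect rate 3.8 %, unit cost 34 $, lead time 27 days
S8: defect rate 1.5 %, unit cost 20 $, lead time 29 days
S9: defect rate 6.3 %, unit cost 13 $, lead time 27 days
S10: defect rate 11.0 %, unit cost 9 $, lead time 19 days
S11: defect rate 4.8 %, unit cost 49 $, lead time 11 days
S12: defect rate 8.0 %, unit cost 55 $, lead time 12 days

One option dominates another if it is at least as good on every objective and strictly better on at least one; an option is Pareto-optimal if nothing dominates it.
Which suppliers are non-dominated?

S1, S3, S6, S7, S8, S9, S10, S11

S1: not dominated.
S2: dominated by S3 (defect rate 6.4≤11.7, unit cost 17≤36, lead time 5≤8).
S3: not dominated (best lead time).
S4: dominated by S3 (defect rate 6.4≤10.8, unit cost 17≤30, lead time 5≤8).
S5: dominated by S3 (defect rate 6.4≤7.4, unit cost 17≤19, lead time 5≤17).
S6: not dominated.
S7: not dominated.
S8: not dominated (best defect rate).
S9: not dominated.
S10: not dominated (best unit cost).
S11: not dominated.
S12: dominated by S3 (defect rate 6.4≤8.0, unit cost 17≤55, lead time 5≤12).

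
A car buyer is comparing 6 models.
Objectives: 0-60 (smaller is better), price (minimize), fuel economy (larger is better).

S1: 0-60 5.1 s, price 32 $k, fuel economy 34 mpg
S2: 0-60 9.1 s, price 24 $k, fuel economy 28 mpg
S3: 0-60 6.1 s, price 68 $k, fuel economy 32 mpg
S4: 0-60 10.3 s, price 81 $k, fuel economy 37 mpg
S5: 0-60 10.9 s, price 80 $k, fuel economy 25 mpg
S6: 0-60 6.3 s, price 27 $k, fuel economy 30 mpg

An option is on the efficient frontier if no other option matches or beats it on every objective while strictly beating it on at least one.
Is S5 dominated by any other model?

S1 vs S5: 0-60 5.1≤10.9, price 32≤80, fuel economy 34≥25 — S1 is at least as good on every objective and strictly better on at least one, so S1 dominates S5.

Yes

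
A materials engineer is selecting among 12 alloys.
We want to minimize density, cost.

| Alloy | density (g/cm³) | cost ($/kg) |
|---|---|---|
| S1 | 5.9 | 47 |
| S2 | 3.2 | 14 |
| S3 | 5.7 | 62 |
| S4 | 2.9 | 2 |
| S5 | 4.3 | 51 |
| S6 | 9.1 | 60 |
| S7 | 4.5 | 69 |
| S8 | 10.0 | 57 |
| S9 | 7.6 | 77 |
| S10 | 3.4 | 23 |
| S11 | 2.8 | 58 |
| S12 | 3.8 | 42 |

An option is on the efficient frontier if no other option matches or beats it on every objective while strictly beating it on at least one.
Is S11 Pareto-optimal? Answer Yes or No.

S1: worse on density (5.9 vs 2.8).
S2: worse on density (3.2 vs 2.8).
S3: worse on density (5.7 vs 2.8).
S4: worse on density (2.9 vs 2.8).
S5: worse on density (4.3 vs 2.8).
S6: worse on density (9.1 vs 2.8).
S7: worse on density (4.5 vs 2.8).
S8: worse on density (10.0 vs 2.8).
S9: worse on density (7.6 vs 2.8).
S10: worse on density (3.4 vs 2.8).
S12: worse on density (3.8 vs 2.8).
No option is at least as good as S11 on every objective and strictly better on one.

Yes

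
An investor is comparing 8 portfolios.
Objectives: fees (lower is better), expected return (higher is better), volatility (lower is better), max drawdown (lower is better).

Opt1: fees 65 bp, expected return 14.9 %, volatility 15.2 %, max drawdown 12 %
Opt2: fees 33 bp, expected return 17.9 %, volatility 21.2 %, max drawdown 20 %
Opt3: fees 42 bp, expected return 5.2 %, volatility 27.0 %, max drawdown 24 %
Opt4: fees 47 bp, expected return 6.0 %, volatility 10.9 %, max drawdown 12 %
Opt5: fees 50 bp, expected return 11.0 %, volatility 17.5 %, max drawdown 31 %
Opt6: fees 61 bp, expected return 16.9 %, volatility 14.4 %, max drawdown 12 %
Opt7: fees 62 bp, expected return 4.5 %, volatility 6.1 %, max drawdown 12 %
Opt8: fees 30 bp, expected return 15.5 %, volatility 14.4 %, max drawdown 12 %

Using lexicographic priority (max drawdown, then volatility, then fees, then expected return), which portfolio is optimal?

First minimize max drawdown: best is 12, kept {Opt1, Opt4, Opt6, Opt7, Opt8}.
Then minimize volatility: best is 6.1, kept {Opt7}.

Opt7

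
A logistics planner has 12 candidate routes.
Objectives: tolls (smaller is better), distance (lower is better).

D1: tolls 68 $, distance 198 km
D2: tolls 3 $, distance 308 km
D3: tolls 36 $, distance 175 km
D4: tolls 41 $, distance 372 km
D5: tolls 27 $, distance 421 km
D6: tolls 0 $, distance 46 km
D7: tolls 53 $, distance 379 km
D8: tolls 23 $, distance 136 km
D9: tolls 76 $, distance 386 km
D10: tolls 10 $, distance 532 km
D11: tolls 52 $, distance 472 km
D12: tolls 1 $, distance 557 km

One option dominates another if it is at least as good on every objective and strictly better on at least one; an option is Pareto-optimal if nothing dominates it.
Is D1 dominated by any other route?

D3 vs D1: tolls 36≤68, distance 175≤198 — D3 is at least as good on every objective and strictly better on at least one, so D3 dominates D1.

Yes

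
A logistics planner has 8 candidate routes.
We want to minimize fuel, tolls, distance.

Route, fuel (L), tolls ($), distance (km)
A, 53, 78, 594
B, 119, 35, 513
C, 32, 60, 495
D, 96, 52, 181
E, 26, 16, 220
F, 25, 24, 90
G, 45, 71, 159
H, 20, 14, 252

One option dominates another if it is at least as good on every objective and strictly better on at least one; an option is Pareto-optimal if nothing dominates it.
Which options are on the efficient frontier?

A: dominated by C (fuel 32≤53, tolls 60≤78, distance 495≤594).
B: dominated by E (fuel 26≤119, tolls 16≤35, distance 220≤513).
C: dominated by E (fuel 26≤32, tolls 16≤60, distance 220≤495).
D: dominated by F (fuel 25≤96, tolls 24≤52, distance 90≤181).
E: not dominated.
F: not dominated (best distance).
G: dominated by F (fuel 25≤45, tolls 24≤71, distance 90≤159).
H: not dominated (best fuel).

E, F, H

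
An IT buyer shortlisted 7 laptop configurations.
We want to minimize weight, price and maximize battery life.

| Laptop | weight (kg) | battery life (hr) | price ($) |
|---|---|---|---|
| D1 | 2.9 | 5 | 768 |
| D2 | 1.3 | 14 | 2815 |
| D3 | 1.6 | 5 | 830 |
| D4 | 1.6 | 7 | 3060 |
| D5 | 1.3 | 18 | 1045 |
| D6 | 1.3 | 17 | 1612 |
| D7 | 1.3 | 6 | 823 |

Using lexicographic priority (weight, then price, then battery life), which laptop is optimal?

D7

First minimize weight: best is 1.3, kept {D2, D5, D6, D7}.
Then minimize price: best is 823, kept {D7}.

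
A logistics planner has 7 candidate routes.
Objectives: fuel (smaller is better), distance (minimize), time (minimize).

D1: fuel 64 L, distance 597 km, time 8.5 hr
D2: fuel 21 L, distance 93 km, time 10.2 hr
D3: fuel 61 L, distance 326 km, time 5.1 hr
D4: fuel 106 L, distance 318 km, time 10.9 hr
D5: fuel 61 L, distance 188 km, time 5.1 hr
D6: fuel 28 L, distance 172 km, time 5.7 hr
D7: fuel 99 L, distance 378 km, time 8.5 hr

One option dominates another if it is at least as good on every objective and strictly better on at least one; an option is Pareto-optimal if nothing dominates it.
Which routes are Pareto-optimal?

D1: dominated by D3 (fuel 61≤64, distance 326≤597, time 5.1≤8.5).
D2: not dominated (best fuel).
D3: dominated by D5 (fuel 61≤61, distance 188≤326, time 5.1≤5.1).
D4: dominated by D2 (fuel 21≤106, distance 93≤318, time 10.2≤10.9).
D5: not dominated.
D6: not dominated.
D7: dominated by D3 (fuel 61≤99, distance 326≤378, time 5.1≤8.5).

D2, D5, D6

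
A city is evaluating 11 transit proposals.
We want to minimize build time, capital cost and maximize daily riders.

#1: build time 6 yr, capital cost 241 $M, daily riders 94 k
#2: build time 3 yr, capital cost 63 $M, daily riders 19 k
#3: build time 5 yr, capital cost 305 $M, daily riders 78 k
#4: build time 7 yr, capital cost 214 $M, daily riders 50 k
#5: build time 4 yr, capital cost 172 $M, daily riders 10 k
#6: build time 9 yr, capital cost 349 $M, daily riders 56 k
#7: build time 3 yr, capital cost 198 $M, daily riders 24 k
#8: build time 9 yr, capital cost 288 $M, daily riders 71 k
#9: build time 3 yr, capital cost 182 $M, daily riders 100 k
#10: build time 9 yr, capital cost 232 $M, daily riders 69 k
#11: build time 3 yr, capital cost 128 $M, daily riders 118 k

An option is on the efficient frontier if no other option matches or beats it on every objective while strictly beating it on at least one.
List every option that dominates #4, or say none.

#9, #11

#9: build time 3≤7, capital cost 182≤214, daily riders 100≥50 — dominates #4.
#11: build time 3≤7, capital cost 128≤214, daily riders 118≥50 — dominates #4.
Others (#1, #2, #3, #5, #6, #7, #8, #10) are each worse than #4 on at least one objective.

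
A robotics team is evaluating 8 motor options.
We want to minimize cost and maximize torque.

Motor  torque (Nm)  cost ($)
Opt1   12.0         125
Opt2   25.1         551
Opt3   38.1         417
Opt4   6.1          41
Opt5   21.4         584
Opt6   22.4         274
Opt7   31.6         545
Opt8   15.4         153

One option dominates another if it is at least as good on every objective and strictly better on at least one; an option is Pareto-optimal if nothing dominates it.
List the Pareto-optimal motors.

Opt1: not dominated.
Opt2: dominated by Opt3 (torque 38.1≥25.1, cost 417≤551).
Opt3: not dominated (best torque).
Opt4: not dominated (best cost).
Opt5: dominated by Opt2 (torque 25.1≥21.4, cost 551≤584).
Opt6: not dominated.
Opt7: dominated by Opt3 (torque 38.1≥31.6, cost 417≤545).
Opt8: not dominated.

Opt1, Opt3, Opt4, Opt6, Opt8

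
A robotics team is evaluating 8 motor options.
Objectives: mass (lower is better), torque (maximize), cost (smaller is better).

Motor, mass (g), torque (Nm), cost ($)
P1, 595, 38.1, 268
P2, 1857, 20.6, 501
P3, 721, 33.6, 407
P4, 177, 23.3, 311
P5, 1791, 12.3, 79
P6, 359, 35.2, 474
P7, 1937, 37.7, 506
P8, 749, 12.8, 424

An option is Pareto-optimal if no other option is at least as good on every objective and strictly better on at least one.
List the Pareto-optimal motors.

P1, P4, P5, P6

P1: not dominated (best torque).
P2: dominated by P1 (mass 595≤1857, torque 38.1≥20.6, cost 268≤501).
P3: dominated by P1 (mass 595≤721, torque 38.1≥33.6, cost 268≤407).
P4: not dominated (best mass).
P5: not dominated (best cost).
P6: not dominated.
P7: dominated by P1 (mass 595≤1937, torque 38.1≥37.7, cost 268≤506).
P8: dominated by P1 (mass 595≤749, torque 38.1≥12.8, cost 268≤424).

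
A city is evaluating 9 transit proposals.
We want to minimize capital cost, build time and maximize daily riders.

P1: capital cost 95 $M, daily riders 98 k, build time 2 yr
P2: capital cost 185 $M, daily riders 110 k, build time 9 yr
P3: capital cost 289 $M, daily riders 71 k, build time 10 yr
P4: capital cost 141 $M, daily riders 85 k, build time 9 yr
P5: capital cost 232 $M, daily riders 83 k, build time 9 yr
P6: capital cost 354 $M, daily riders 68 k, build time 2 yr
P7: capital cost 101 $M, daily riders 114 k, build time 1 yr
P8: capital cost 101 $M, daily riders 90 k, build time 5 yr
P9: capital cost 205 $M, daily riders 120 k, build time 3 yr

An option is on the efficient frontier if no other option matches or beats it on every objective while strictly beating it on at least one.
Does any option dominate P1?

No

P2: worse on capital cost (185 vs 95).
P3: worse on capital cost (289 vs 95).
P4: worse on capital cost (141 vs 95).
P5: worse on capital cost (232 vs 95).
P6: worse on capital cost (354 vs 95).
P7: worse on capital cost (101 vs 95).
P8: worse on capital cost (101 vs 95).
P9: worse on capital cost (205 vs 95).
No option is at least as good as P1 on every objective and strictly better on one.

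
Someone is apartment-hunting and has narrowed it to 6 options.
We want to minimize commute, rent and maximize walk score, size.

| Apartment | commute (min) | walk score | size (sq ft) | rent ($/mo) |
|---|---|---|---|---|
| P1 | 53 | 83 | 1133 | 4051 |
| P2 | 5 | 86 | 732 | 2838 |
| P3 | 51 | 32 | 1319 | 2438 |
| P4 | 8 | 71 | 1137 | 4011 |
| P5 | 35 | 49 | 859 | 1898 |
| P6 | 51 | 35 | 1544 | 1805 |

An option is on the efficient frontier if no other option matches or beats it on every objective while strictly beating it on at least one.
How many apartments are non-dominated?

P1: not dominated.
P2: not dominated (best commute).
P3: dominated by P6 (commute 51≤51, walk score 35≥32, size 1544≥1319, rent 1805≤2438).
P4: not dominated.
P5: not dominated.
P6: not dominated (best size).
Pareto-optimal: P1, P2, P4, P5, P6 → 5.

5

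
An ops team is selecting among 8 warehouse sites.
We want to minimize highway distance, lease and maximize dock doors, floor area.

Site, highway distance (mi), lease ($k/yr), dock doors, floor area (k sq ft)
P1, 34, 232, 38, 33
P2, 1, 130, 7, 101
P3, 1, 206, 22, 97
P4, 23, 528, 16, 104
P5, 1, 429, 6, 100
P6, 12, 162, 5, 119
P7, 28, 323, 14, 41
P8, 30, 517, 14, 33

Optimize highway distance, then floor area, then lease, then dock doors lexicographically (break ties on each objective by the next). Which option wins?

P2

First minimize highway distance: best is 1, kept {P2, P3, P5}.
Then maximize floor area: best is 101, kept {P2}.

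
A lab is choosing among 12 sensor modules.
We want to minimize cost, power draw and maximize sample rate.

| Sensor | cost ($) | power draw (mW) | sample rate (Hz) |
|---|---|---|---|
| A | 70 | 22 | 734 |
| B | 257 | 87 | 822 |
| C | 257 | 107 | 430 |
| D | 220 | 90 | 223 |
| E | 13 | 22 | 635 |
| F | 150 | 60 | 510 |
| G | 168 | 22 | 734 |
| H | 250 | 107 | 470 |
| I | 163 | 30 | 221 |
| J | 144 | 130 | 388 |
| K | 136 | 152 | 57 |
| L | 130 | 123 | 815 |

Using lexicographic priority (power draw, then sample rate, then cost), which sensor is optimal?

First minimize power draw: best is 22, kept {A, E, G}.
Then maximize sample rate: best is 734, kept {A, G}.
Then minimize cost: best is 70, kept {A}.

A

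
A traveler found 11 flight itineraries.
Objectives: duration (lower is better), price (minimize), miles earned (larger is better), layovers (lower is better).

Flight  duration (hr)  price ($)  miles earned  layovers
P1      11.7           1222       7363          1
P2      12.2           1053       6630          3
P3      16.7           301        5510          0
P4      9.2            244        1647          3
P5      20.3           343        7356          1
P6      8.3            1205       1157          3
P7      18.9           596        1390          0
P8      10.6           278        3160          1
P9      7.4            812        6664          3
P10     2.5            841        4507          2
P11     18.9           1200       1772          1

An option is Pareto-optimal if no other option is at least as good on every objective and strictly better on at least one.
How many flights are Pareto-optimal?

P1: not dominated (best miles earned).
P2: dominated by P9 (duration 7.4≤12.2, price 812≤1053, miles earned 6664≥6630, layovers 3≤3).
P3: not dominated.
P4: not dominated (best price).
P5: not dominated.
P6: dominated by P9 (duration 7.4≤8.3, price 812≤1205, miles earned 6664≥1157, layovers 3≤3).
P7: dominated by P3 (duration 16.7≤18.9, price 301≤596, miles earned 5510≥1390, layovers 0≤0).
P8: not dominated.
P9: not dominated.
P10: not dominated (best duration).
P11: dominated by P3 (duration 16.7≤18.9, price 301≤1200, miles earned 5510≥1772, layovers 0≤1).
Pareto-optimal: P1, P3, P4, P5, P8, P9, P10 → 7.

7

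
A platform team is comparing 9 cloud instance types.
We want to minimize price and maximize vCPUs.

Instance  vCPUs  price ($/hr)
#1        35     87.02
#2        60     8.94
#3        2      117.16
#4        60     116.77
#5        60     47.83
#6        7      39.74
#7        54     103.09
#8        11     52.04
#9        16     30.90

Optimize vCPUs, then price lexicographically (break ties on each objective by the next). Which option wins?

#2

First maximize vCPUs: best is 60, kept {#2, #4, #5}.
Then minimize price: best is 8.94, kept {#2}.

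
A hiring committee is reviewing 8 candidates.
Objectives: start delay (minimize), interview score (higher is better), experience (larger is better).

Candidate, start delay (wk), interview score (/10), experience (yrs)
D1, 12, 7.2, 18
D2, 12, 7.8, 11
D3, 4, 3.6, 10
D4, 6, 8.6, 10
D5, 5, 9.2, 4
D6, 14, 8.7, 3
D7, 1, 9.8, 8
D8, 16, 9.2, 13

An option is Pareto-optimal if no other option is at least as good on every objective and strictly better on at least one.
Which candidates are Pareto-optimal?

D1: not dominated (best experience).
D2: not dominated.
D3: not dominated.
D4: not dominated.
D5: dominated by D7 (start delay 1≤5, interview score 9.8≥9.2, experience 8≥4).
D6: dominated by D5 (start delay 5≤14, interview score 9.2≥8.7, experience 4≥3).
D7: not dominated (best start delay).
D8: not dominated.

D1, D2, D3, D4, D7, D8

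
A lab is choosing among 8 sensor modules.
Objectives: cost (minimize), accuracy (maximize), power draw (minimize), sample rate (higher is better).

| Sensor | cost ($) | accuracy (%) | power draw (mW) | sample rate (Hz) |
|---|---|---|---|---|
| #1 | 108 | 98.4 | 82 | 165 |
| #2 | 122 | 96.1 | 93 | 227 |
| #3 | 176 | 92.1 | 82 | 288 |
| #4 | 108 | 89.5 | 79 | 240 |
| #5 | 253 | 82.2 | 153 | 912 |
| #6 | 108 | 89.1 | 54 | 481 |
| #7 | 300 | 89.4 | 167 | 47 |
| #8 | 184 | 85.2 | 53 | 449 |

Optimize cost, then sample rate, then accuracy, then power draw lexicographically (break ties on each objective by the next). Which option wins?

First minimize cost: best is 108, kept {#1, #4, #6}.
Then maximize sample rate: best is 481, kept {#6}.

#6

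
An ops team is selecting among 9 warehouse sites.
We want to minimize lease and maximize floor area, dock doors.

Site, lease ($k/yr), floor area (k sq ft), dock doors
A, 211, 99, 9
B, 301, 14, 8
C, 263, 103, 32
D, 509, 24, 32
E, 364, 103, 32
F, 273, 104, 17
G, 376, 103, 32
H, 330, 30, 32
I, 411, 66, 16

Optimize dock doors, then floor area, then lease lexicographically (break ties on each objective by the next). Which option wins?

C

First maximize dock doors: best is 32, kept {C, D, E, G, H}.
Then maximize floor area: best is 103, kept {C, E, G}.
Then minimize lease: best is 263, kept {C}.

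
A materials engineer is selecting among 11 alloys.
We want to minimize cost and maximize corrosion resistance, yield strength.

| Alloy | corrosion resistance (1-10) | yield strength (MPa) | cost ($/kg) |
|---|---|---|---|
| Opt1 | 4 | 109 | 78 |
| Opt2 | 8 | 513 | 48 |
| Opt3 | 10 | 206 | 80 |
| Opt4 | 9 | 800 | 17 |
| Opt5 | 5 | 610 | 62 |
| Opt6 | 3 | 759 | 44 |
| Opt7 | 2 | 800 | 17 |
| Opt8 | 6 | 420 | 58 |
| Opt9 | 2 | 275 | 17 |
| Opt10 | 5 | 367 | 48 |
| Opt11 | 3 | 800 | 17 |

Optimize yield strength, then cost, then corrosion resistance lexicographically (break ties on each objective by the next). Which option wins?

Opt4

First maximize yield strength: best is 800, kept {Opt4, Opt7, Opt11}.
Then minimize cost: best is 17, kept {Opt4, Opt7, Opt11}.
Then maximize corrosion resistance: best is 9, kept {Opt4}.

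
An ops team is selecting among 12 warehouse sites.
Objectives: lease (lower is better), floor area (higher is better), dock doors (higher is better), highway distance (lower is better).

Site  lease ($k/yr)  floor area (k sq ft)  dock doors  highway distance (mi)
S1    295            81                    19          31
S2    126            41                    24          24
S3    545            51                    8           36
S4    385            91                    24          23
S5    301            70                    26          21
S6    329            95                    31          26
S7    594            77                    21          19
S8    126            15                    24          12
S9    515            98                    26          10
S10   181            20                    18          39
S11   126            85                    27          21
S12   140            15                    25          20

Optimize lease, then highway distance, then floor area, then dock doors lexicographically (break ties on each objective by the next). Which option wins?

S8

First minimize lease: best is 126, kept {S2, S8, S11}.
Then minimize highway distance: best is 12, kept {S8}.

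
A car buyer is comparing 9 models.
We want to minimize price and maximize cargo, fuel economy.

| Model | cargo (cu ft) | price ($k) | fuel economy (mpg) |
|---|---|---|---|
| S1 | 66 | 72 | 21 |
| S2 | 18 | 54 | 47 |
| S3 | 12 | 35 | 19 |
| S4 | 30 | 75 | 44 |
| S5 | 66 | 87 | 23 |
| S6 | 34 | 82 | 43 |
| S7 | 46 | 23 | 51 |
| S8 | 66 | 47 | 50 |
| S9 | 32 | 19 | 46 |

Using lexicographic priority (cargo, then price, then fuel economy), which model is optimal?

First maximize cargo: best is 66, kept {S1, S5, S8}.
Then minimize price: best is 47, kept {S8}.

S8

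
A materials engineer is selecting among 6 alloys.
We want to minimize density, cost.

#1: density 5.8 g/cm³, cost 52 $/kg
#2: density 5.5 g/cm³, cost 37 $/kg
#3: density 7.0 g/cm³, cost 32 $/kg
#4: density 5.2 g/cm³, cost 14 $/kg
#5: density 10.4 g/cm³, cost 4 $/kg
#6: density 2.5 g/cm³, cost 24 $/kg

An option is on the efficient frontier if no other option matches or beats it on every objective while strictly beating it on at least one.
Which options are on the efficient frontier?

#4, #5, #6

#1: dominated by #2 (density 5.5≤5.8, cost 37≤52).
#2: dominated by #4 (density 5.2≤5.5, cost 14≤37).
#3: dominated by #4 (density 5.2≤7.0, cost 14≤32).
#4: not dominated.
#5: not dominated (best cost).
#6: not dominated (best density).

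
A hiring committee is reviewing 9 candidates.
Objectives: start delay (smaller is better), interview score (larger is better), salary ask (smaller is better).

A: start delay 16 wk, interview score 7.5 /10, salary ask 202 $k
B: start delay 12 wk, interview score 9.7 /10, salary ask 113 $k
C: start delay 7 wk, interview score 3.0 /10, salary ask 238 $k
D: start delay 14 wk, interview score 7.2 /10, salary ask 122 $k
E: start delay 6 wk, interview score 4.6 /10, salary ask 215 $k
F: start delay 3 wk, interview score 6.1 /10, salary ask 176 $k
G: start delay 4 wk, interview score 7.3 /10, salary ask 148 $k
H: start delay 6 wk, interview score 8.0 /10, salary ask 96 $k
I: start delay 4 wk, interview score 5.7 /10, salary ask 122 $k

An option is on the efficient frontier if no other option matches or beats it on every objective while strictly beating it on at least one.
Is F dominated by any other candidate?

A: worse on start delay (16 vs 3).
B: worse on start delay (12 vs 3).
C: worse on start delay (7 vs 3).
D: worse on start delay (14 vs 3).
E: worse on start delay (6 vs 3).
G: worse on start delay (4 vs 3).
H: worse on start delay (6 vs 3).
I: worse on start delay (4 vs 3).
No option is at least as good as F on every objective and strictly better on one.

No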